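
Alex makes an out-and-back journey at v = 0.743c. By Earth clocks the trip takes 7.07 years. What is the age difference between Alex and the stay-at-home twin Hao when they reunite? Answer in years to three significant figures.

Δt − τ = 2.34 years

γ = 1/√(1 − 0.743²) = 1/√0.4480 = 1.494
Alex's elapsed proper time: τ = 7.07/1.494 = 4.732 years.
Age gap = Δt − τ = 7.07 − 4.732 years.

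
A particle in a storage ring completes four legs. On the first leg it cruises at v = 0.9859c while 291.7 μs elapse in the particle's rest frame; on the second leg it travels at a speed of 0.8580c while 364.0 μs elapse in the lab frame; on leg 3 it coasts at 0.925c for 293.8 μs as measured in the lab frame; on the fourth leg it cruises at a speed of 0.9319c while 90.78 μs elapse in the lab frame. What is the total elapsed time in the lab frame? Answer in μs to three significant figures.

Δt = 2490 μs

Leg 1: γ = 1/√(1 − 0.9859²) = 1/√0.02800 = 5.976; Δt_1 = 5.976 × 291.7 = 1743 μs.
Leg 2: 364.0 μs is already measured in the lab frame.
Leg 3: 293.8 μs is already measured in the lab frame.
Leg 4: 90.78 μs is already measured in the lab frame.
Total: 1743 + 364.0 + 293.8 + 90.78 μs.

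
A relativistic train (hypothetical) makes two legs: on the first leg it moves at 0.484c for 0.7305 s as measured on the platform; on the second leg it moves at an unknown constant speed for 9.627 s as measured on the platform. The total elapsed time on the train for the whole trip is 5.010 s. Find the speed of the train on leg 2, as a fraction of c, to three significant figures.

Leg 1: γ = 1/√(1 − 0.484²) = 1/√0.7657 = 1.143; τ_1 = 0.7305/1.143 = 0.6392 s.
Leg 2: speed unknown; τ_2 = 9.627/γ_2.
Total proper time: 0.6392 + τ_2 = 5.010, so τ_2 = 5.010 − 0.6392 = 4.371 s.
γ_2 = 9.627/4.371 = 2.203; β = √(1 − 1/γ²) = √0.7939.

β = 0.891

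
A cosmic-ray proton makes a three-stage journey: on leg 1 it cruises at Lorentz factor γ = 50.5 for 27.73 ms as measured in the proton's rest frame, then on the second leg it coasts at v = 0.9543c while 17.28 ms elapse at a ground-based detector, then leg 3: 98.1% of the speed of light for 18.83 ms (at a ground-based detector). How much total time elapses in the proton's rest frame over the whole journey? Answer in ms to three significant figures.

Leg 1: 27.73 ms is already measured in the proton's rest frame.
Leg 2: γ = 1/√(1 − 0.9543²) = 1/√0.08931 = 3.346; τ_2 = 17.28/3.346 = 5.164 ms.
Leg 3: β = 0.981; γ = 1/√(1 − 0.981²) = 1/√0.03764 = 5.154; τ_3 = 18.83/5.154 = 3.653 ms.
Total: 27.73 + 5.164 + 3.653 ms.

τ = 36.5 ms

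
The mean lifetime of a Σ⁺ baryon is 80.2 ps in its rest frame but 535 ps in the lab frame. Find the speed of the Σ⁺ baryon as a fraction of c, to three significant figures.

β = 0.989

γ = Δt/τ₀ = 535/80.2 = 6.671
β = √(1 − 1/γ²) = √(1 − 0.02247) = √0.9775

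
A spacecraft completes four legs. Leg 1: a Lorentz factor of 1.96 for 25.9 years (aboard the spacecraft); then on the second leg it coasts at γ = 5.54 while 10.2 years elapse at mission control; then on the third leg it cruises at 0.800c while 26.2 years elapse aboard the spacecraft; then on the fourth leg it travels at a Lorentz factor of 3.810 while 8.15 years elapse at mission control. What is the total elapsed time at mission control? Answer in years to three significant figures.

Leg 1: γ = 1.96; Δt_1 = 1.960 × 25.9 = 50.76 years.
Leg 2: 10.2 years is already measured at mission control.
Leg 3: γ = 1/√(1 − 0.800²) = 5/3 ≈ 1.667; Δt_3 = 1.667 × 26.2 = 43.67 years.
Leg 4: 8.15 years is already measured at mission control.
Total: 50.76 + 10.20 + 43.67 + 8.150 years.

Δt = 113 years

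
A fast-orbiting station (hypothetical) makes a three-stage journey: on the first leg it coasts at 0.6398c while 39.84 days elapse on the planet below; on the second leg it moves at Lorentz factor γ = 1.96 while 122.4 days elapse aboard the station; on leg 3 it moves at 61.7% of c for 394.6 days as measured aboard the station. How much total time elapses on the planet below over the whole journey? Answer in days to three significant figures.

Leg 1: 39.84 days is already measured on the planet below.
Leg 2: γ = 1.96; Δt_2 = 1.960 × 122.4 = 239.9 days.
Leg 3: β = 0.617; γ = 1/√(1 − 0.617²) = 1/√0.6193 = 1.271; Δt_3 = 1.271 × 394.6 = 501.4 days.
Total: 39.84 + 239.9 + 501.4 days.

Δt = 781 days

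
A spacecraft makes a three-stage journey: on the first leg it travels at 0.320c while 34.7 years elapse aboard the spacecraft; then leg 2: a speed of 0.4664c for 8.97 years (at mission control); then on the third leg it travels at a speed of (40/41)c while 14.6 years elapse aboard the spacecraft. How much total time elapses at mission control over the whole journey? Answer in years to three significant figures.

Δt = 112 years

Leg 1: γ = 1/√(1 − 0.320²) = 1/√0.8976 = 1.056; Δt_1 = 1.056 × 34.7 = 36.63 years.
Leg 2: 8.97 years is already measured at mission control.
Leg 3: γ = 1/√(1 − (40/41)²) = 41/9 ≈ 4.556; Δt_3 = 4.556 × 14.6 = 66.51 years.
Total: 36.63 + 8.970 + 66.51 years.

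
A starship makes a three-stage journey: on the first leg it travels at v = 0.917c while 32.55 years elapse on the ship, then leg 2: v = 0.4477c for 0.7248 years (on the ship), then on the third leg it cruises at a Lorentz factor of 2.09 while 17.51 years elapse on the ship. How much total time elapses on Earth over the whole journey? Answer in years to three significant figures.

Leg 1: γ = 1/√(1 − 0.917²) = 1/√0.1591 = 2.507; Δt_1 = 2.507 × 32.55 = 81.60 years.
Leg 2: γ = 1/√(1 − 0.4477²) = 1/√0.7996 = 1.118; Δt_2 = 1.118 × 0.7248 = 0.8106 years.
Leg 3: γ = 2.09; Δt_3 = 2.090 × 17.51 = 36.60 years.
Total: 81.60 + 0.8106 + 36.60 years.

Δt = 119 years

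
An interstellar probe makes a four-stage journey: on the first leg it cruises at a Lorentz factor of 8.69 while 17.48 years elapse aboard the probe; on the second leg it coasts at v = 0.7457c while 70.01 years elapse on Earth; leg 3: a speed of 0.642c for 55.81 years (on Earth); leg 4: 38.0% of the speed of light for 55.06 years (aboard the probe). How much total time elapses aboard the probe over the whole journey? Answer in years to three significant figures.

Leg 1: 17.48 years is already measured aboard the probe.
Leg 2: γ = 1/√(1 − 0.7457²) = 1/√0.4439 = 1.501; τ_2 = 70.01/1.501 = 46.65 years.
Leg 3: γ = 1/√(1 − 0.642²) = 1/√0.5878 = 1.304; τ_3 = 55.81/1.304 = 42.79 years.
Leg 4: 55.06 years is already measured aboard the probe.
Total: 17.48 + 46.65 + 42.79 + 55.06 years.

τ = 162 years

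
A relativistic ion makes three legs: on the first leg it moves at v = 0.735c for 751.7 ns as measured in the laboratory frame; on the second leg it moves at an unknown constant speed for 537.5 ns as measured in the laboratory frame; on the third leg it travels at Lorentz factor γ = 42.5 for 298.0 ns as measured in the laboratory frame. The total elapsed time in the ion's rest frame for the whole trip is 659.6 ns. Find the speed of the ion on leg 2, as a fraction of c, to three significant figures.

Leg 1: γ = 1/√(1 − 0.735²) = 1/√0.4598 = 1.475; τ_1 = 751.7/1.475 = 509.7 ns.
Leg 2: speed unknown; τ_2 = 537.5/γ_2.
Leg 3: γ = 42.5; τ_3 = 298.0/42.50 = 7.012 ns.
Total proper time: 509.7 + τ_2 + 7.012 = 659.6, so τ_2 = 659.6 − 516.7 = 142.9 ns.
γ_2 = 537.5/142.9 = 3.762; β = √(1 − 1/γ²) = √0.9293.

β = 0.964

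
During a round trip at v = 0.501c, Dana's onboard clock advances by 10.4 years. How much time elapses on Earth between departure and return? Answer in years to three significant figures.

Δt = 12.0 years

γ = 1/√(1 − 0.501²) = 1/√0.7490 = 1.155
Earth-frame duration is the dilated interval: Δt = γτ = 1.155 × 10.4 years.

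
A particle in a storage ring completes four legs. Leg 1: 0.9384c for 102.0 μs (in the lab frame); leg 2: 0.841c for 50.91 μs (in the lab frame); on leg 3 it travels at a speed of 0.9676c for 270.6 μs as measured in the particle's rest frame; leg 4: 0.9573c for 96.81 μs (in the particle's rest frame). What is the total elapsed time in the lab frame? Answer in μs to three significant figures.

Δt = 1560 μs

Leg 1: 102.0 μs is already measured in the lab frame.
Leg 2: 50.91 μs is already measured in the lab frame.
Leg 3: γ = 1/√(1 − 0.9676²) = 1/√0.06375 = 3.961; Δt_3 = 3.961 × 270.6 = 1072 μs.
Leg 4: γ = 1/√(1 − 0.9573²) = 1/√0.08358 = 3.459; Δt_4 = 3.459 × 96.81 = 334.9 μs.
Total: 102.0 + 50.91 + 1072 + 334.9 μs.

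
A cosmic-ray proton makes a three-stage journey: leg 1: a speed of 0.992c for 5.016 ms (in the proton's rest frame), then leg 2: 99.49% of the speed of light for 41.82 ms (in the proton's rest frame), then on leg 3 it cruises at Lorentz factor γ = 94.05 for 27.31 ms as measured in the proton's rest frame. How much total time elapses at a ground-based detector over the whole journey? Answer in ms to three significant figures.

Δt = 3020 ms

Leg 1: γ = 1/√(1 − 0.992²) = 1/√0.01594 = 7.922; Δt_1 = 7.922 × 5.016 = 39.73 ms.
Leg 2: β = 0.9949; γ = 1/√(1 − 0.9949²) = 1/√0.01017 = 9.914; Δt_2 = 9.914 × 41.82 = 414.6 ms.
Leg 3: γ = 94.05; Δt_3 = 94.05 × 27.31 = 2569 ms.
Total: 39.73 + 414.6 + 2569 ms.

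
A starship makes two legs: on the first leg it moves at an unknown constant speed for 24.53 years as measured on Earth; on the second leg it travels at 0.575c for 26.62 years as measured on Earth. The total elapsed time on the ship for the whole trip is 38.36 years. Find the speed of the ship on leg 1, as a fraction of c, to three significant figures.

Leg 1: speed unknown; τ_1 = 24.53/γ_1.
Leg 2: γ = 1/√(1 − 0.575²) = 1/√0.6694 = 1.222; τ_2 = 26.62/1.222 = 21.78 years.
Total proper time: τ_1 + 21.78 = 38.36, so τ_1 = 38.36 − 21.78 = 16.58 years.
γ_1 = 24.53/16.58 = 1.479; β = √(1 − 1/γ²) = √0.5431.

β = 0.737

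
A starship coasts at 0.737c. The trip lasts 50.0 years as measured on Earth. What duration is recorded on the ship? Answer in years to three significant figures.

γ = 1/√(1 − 0.737²) = 1/√0.4568 = 1.480
The interval measured on Earth is the dilated one; the clock on the ship measures the proper time τ = Δt/γ = 50.0/1.480 years.

τ = 33.8 years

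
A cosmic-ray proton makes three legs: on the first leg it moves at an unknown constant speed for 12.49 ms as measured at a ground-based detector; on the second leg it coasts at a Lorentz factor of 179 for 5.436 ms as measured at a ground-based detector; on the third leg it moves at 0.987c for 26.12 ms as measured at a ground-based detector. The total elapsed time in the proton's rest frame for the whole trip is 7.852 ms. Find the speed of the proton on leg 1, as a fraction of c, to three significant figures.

β = 0.957

Leg 1: speed unknown; τ_1 = 12.49/γ_1.
Leg 2: γ = 179; τ_2 = 5.436/179.0 = 0.03037 ms.
Leg 3: γ = 1/√(1 − 0.987²) = 1/√0.02583 = 6.222; τ_3 = 26.12/6.222 = 4.198 ms.
Total proper time: τ_1 + 0.03037 + 4.198 = 7.852, so τ_1 = 7.852 − 4.228 = 3.624 ms.
γ_1 = 12.49/3.624 = 3.447; β = √(1 − 1/γ²) = √0.9158.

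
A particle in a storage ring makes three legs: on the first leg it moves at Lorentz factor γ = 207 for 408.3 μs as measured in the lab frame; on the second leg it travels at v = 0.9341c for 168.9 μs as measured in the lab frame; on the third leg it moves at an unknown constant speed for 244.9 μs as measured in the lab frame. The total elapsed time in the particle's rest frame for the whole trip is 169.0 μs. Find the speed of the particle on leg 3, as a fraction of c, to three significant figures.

β = 0.900

Leg 1: γ = 207; τ_1 = 408.3/207.0 = 1.972 μs.
Leg 2: γ = 1/√(1 − 0.9341²) = 1/√0.1275 = 2.801; τ_2 = 168.9/2.801 = 60.30 μs.
Leg 3: speed unknown; τ_3 = 244.9/γ_3.
Total proper time: 1.972 + 60.30 + τ_3 = 169.0, so τ_3 = 169.0 − 62.27 = 106.7 μs.
γ_3 = 244.9/106.7 = 2.295; β = √(1 − 1/γ²) = √0.8101.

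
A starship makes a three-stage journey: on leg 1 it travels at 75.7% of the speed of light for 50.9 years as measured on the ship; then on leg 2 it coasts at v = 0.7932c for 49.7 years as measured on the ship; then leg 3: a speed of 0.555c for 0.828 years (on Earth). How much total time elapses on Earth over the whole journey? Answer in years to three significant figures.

Δt = 160 years

Leg 1: β = 0.757; γ = 1/√(1 − 0.757²) = 1/√0.4270 = 1.530; Δt_1 = 1.530 × 50.9 = 77.90 years.
Leg 2: γ = 1/√(1 − 0.7932²) = 1/√0.3708 = 1.642; Δt_2 = 1.642 × 49.7 = 81.61 years.
Leg 3: 0.828 years is already measured on Earth.
Total: 77.90 + 81.61 + 0.8280 years.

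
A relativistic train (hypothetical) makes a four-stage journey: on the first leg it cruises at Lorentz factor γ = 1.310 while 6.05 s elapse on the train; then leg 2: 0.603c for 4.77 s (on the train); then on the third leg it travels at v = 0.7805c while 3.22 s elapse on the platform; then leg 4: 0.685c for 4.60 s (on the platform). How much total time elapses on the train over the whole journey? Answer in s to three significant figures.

τ = 16.2 s

Leg 1: 6.05 s is already measured on the train.
Leg 2: 4.77 s is already measured on the train.
Leg 3: γ = 1/√(1 − 0.7805²) = 1/√0.3908 = 1.600; τ_3 = 3.22/1.600 = 2.013 s.
Leg 4: γ = 1/√(1 − 0.685²) = 1/√0.5308 = 1.373; τ_4 = 4.60/1.373 = 3.351 s.
Total: 6.050 + 4.770 + 2.013 + 3.351 s.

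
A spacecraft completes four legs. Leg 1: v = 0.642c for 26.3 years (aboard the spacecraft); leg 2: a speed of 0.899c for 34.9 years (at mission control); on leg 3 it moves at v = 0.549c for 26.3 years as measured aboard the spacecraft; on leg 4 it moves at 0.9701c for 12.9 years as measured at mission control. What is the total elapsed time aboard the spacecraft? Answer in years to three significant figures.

τ = 71.0 years

Leg 1: 26.3 years is already measured aboard the spacecraft.
Leg 2: γ = 1/√(1 − 0.899²) = 1/√0.1918 = 2.283; τ_2 = 34.9/2.283 = 15.28 years.
Leg 3: 26.3 years is already measured aboard the spacecraft.
Leg 4: γ = 1/√(1 − 0.9701²) = 1/√0.05891 = 4.120; τ_4 = 12.9/4.120 = 3.131 years.
Total: 26.30 + 15.28 + 26.30 + 3.131 years.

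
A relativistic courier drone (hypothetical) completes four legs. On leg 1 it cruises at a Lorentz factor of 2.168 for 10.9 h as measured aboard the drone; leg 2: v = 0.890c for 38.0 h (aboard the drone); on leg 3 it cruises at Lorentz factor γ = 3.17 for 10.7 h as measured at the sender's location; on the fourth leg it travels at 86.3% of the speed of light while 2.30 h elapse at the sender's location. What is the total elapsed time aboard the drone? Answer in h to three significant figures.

Leg 1: 10.9 h is already measured aboard the drone.
Leg 2: 38.0 h is already measured aboard the drone.
Leg 3: γ = 3.17; τ_3 = 10.7/3.170 = 3.375 h.
Leg 4: β = 0.863; γ = 1/√(1 − 0.863²) = 1/√0.2552 = 1.979; τ_4 = 2.30/1.979 = 1.162 h.
Total: 10.90 + 38.00 + 3.375 + 1.162 h.

τ = 53.4 h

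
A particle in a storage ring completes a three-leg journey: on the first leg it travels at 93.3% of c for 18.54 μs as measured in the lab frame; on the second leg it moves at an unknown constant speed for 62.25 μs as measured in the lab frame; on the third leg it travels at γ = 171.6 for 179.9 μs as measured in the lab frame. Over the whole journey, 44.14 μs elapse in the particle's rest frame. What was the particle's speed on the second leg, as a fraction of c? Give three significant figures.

β = 0.811

Leg 1: β = 0.933; γ = 1/√(1 − 0.933²) = 1/√0.1295 = 2.779; τ_1 = 18.54/2.779 = 6.672 μs.
Leg 2: speed unknown; τ_2 = 62.25/γ_2.
Leg 3: γ = 171.6; τ_3 = 179.9/171.6 = 1.048 μs.
Total proper time: 6.672 + τ_2 + 1.048 = 44.14, so τ_2 = 44.14 − 7.720 = 36.42 μs.
γ_2 = 62.25/36.42 = 1.709; β = √(1 − 1/γ²) = √0.6577.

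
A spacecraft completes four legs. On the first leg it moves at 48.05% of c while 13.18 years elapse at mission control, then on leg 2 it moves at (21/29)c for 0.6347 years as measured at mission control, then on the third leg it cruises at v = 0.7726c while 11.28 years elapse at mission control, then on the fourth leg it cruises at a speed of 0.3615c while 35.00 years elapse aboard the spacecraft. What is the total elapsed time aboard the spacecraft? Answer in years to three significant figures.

Leg 1: β = 0.4805; γ = 1/√(1 − 0.4805²) = 1/√0.7691 = 1.140; τ_1 = 13.18/1.140 = 11.56 years.
Leg 2: γ = 1/√(1 − (21/29)²) = 29/20 = 1.450; τ_2 = 0.6347/1.450 = 0.4377 years.
Leg 3: γ = 1/√(1 − 0.7726²) = 1/√0.4031 = 1.575; τ_3 = 11.28/1.575 = 7.162 years.
Leg 4: 35.00 years is already measured aboard the spacecraft.
Total: 11.56 + 0.4377 + 7.162 + 35.00 years.

τ = 54.2 years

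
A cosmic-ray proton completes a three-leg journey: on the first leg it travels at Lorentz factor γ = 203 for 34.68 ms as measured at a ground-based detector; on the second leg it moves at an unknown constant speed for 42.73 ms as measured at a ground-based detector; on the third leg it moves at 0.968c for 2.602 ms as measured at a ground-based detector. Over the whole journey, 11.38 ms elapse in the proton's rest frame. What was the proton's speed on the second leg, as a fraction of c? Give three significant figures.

β = 0.969

Leg 1: γ = 203; τ_1 = 34.68/203.0 = 0.1708 ms.
Leg 2: speed unknown; τ_2 = 42.73/γ_2.
Leg 3: γ = 1/√(1 − 0.968²) = 1/√0.06298 = 3.985; τ_3 = 2.602/3.985 = 0.6530 ms.
Total proper time: 0.1708 + τ_2 + 0.6530 = 11.38, so τ_2 = 11.38 − 0.8238 = 10.56 ms.
γ_2 = 42.73/10.56 = 4.048; β = √(1 − 1/γ²) = √0.9390.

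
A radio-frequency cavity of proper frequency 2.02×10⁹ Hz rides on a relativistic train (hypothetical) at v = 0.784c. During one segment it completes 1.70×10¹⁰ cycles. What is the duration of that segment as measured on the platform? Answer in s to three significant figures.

γ = 1/√(1 − 0.784²) = 1/√0.3853 = 1.611
Proper time for N cycles: τ = N/f = 1.70×10¹⁰/(2.02×10⁹) = 8.416×10⁰ s = 8.416 s.
Lab-frame duration Δt = γτ = 1.611 × 8.416 = 13.56 s.

Δt = 13.6 s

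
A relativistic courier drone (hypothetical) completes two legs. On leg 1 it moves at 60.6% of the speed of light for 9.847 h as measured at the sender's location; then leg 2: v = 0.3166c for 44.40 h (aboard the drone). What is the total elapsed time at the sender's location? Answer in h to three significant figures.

Leg 1: 9.847 h is already measured at the sender's location.
Leg 2: γ = 1/√(1 − 0.3166²) = 1/√0.8998 = 1.054; Δt_2 = 1.054 × 44.40 = 46.81 h.
Total: 9.847 + 46.81 h.

Δt = 56.7 h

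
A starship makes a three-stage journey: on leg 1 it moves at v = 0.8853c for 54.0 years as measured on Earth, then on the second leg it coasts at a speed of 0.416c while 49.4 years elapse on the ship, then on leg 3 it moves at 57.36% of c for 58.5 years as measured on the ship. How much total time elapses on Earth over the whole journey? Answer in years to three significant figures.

Leg 1: 54.0 years is already measured on Earth.
Leg 2: γ = 1/√(1 − 0.416²) = 1/√0.8269 = 1.100; Δt_2 = 1.100 × 49.4 = 54.32 years.
Leg 3: β = 0.5736; γ = 1/√(1 − 0.5736²) = 1/√0.6710 = 1.221; Δt_3 = 1.221 × 58.5 = 71.42 years.
Total: 54.00 + 54.32 + 71.42 years.

Δt = 180 years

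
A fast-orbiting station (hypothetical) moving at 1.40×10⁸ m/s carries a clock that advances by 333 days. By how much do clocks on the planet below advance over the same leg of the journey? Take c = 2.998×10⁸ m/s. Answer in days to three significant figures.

Δt = 377 days

β = 1.40×10⁸/2.998×10⁸ = 0.4670; γ = 1/√(1 − 0.4670²) = 1.131
The interval measured aboard the station is the proper time (both events occur at the same place in that frame); the lab-frame interval is Δt = γτ = 1.131 × 333 days.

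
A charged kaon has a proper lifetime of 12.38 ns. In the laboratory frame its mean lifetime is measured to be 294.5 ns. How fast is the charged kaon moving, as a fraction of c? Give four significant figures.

γ = Δt/τ₀ = 294.5/12.38 = 23.79
β = √(1 − 1/γ²) = √(1 − 0.001767) = √0.9982

v = 0.9991c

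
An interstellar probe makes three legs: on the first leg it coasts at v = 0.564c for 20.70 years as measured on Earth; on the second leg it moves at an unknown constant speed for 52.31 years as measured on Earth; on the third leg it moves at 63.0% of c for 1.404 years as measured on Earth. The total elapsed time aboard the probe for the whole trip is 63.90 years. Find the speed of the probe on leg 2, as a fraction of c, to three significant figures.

Leg 1: γ = 1/√(1 − 0.564²) = 1/√0.6819 = 1.211; τ_1 = 20.70/1.211 = 17.09 years.
Leg 2: speed unknown; τ_2 = 52.31/γ_2.
Leg 3: β = 0.630; γ = 1/√(1 − 0.630²) = 1/√0.6031 = 1.288; τ_3 = 1.404/1.288 = 1.090 years.
Total proper time: 17.09 + τ_2 + 1.090 = 63.90, so τ_2 = 63.90 − 18.18 = 45.72 years.
γ_2 = 52.31/45.72 = 1.144; β = √(1 − 1/γ²) = √0.2362.

β = 0.486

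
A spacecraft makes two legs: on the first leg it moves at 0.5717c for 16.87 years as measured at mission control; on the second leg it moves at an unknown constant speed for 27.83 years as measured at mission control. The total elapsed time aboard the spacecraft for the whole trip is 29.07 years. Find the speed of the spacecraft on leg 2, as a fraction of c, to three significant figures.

β = 0.837

Leg 1: γ = 1/√(1 − 0.5717²) = 1/√0.6732 = 1.219; τ_1 = 16.87/1.219 = 13.84 years.
Leg 2: speed unknown; τ_2 = 27.83/γ_2.
Total proper time: 13.84 + τ_2 = 29.07, so τ_2 = 29.07 − 13.84 = 15.23 years.
γ_2 = 27.83/15.23 = 1.827; β = √(1 − 1/γ²) = √0.7006.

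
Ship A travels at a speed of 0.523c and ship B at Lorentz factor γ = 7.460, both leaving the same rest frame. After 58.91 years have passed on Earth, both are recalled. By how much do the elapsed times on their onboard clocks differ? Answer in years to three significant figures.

|τ_A − τ_B| = 42.3 years

A: γ = 1/√(1 − 0.523²) = 1/√0.7265 = 1.173; τ_A = 58.91/1.173 = 50.21 years.
B: γ = 7.460; τ_B = 58.91/7.460 = 7.897 years.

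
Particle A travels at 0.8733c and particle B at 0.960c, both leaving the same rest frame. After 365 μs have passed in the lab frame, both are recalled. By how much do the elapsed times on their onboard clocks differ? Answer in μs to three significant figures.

|τ_A − τ_B| = 75.6 μs

A: γ = 1/√(1 − 0.8733²) = 1/√0.2373 = 2.053; τ_A = 365/2.053 = 177.8 μs.
B: γ = 1/√(1 − 0.960²) = 25/7 ≈ 3.571; τ_B = 365/3.571 = 102.2 μs.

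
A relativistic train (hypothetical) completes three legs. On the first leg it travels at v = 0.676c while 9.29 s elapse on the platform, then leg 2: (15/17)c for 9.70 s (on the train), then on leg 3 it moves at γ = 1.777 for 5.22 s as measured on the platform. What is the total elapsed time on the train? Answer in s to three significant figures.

Leg 1: γ = 1/√(1 − 0.676²) = 1/√0.5430 = 1.357; τ_1 = 9.29/1.357 = 6.846 s.
Leg 2: 9.70 s is already measured on the train.
Leg 3: γ = 1.777; τ_3 = 5.22/1.777 = 2.938 s.
Total: 6.846 + 9.700 + 2.938 s.

τ = 19.5 s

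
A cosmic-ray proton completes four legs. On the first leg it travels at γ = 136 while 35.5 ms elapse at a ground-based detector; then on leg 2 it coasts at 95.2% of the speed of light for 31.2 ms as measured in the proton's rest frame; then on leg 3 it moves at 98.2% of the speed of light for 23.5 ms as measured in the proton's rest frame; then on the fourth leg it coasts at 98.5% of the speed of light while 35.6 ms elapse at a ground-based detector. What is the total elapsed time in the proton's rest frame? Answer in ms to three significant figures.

τ = 61.1 ms

Leg 1: γ = 136; τ_1 = 35.5/136.0 = 0.2610 ms.
Leg 2: 31.2 ms is already measured in the proton's rest frame.
Leg 3: 23.5 ms is already measured in the proton's rest frame.
Leg 4: β = 0.985; γ = 1/√(1 − 0.985²) = 1/√0.02977 = 5.795; τ_4 = 35.6/5.795 = 6.143 ms.
Total: 0.2610 + 31.20 + 23.50 + 6.143 ms.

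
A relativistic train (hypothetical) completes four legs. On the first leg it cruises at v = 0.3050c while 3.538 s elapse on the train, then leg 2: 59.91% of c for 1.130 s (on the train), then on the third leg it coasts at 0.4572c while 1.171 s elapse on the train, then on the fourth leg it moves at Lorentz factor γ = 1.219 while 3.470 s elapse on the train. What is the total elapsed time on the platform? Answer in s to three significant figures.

Leg 1: γ = 1/√(1 − 0.3050²) = 1/√0.9070 = 1.050; Δt_1 = 1.050 × 3.538 = 3.715 s.
Leg 2: β = 0.5991; γ = 1/√(1 − 0.5991²) = 1/√0.6411 = 1.249; Δt_2 = 1.249 × 1.130 = 1.411 s.
Leg 3: γ = 1/√(1 − 0.4572²) = 1/√0.7910 = 1.124; Δt_3 = 1.124 × 1.171 = 1.317 s.
Leg 4: γ = 1.219; Δt_4 = 1.219 × 3.470 = 4.230 s.
Total: 3.715 + 1.411 + 1.317 + 4.230 s.

Δt = 10.7 s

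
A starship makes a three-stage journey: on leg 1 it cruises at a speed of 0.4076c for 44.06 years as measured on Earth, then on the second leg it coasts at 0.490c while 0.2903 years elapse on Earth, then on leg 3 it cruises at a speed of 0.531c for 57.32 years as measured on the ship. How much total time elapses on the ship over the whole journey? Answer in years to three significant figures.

τ = 97.8 years

Leg 1: γ = 1/√(1 − 0.4076²) = 1/√0.8339 = 1.095; τ_1 = 44.06/1.095 = 40.23 years.
Leg 2: γ = 1/√(1 − 0.490²) = 1/√0.7599 = 1.147; τ_2 = 0.2903/1.147 = 0.2531 years.
Leg 3: 57.32 years is already measured on the ship.
Total: 40.23 + 0.2531 + 57.32 years.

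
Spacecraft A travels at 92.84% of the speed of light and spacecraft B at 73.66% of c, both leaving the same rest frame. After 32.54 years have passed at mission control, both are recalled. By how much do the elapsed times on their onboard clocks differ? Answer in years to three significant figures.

|τ_A − τ_B| = 9.92 years

A: β = 0.9284; γ = 1/√(1 − 0.9284²) = 1/√0.1381 = 2.691; τ_A = 32.54/2.691 = 12.09 years.
B: β = 0.7366; γ = 1/√(1 − 0.7366²) = 1/√0.4574 = 1.479; τ_B = 32.54/1.479 = 22.01 years.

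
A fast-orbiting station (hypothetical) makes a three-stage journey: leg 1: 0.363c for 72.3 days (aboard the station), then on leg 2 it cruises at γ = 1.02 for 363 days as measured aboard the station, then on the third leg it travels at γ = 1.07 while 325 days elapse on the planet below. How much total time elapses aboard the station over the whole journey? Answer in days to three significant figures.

τ = 739 days

Leg 1: 72.3 days is already measured aboard the station.
Leg 2: 363 days is already measured aboard the station.
Leg 3: γ = 1.07; τ_3 = 325/1.070 = 303.7 days.
Total: 72.30 + 363.0 + 303.7 days.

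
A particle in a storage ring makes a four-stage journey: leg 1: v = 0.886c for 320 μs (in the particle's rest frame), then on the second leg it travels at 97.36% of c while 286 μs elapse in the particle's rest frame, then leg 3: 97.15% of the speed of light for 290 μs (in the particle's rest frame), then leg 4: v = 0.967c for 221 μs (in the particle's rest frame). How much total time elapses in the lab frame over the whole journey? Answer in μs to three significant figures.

Δt = 4030 μs

Leg 1: γ = 1/√(1 − 0.886²) = 1/√0.2150 = 2.157; Δt_1 = 2.157 × 320 = 690.1 μs.
Leg 2: β = 0.9736; γ = 1/√(1 − 0.9736²) = 1/√0.05210 = 4.381; Δt_2 = 4.381 × 286 = 1253 μs.
Leg 3: β = 0.9715; γ = 1/√(1 − 0.9715²) = 1/√0.05619 = 4.219; Δt_3 = 4.219 × 290 = 1223 μs.
Leg 4: γ = 1/√(1 − 0.967²) = 1/√0.06491 = 3.925; Δt_4 = 3.925 × 221 = 867.4 μs.
Total: 690.1 + 1253 + 1223 + 867.4 μs.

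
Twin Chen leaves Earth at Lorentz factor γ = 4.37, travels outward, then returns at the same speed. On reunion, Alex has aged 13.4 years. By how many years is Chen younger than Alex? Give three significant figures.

γ = 4.37
Chen's elapsed proper time: τ = 13.4/4.370 = 3.066 years.
Age gap = Δt − τ = 13.4 − 3.066 years.

Δt − τ = 10.3 years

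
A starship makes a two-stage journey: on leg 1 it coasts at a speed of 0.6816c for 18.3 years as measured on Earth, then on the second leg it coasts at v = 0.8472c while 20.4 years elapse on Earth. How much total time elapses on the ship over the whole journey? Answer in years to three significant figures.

τ = 24.2 years

Leg 1: γ = 1/√(1 − 0.6816²) = 1/√0.5354 = 1.367; τ_1 = 18.3/1.367 = 13.39 years.
Leg 2: γ = 1/√(1 − 0.8472²) = 1/√0.2823 = 1.882; τ_2 = 20.4/1.882 = 10.84 years.
Total: 13.39 + 10.84 years.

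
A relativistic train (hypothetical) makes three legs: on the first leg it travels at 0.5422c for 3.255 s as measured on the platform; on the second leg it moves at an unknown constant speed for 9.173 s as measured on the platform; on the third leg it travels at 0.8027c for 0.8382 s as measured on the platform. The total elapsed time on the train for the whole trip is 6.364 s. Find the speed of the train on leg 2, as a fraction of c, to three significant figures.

Leg 1: γ = 1/√(1 − 0.5422²) = 1/√0.7060 = 1.190; τ_1 = 3.255/1.190 = 2.735 s.
Leg 2: speed unknown; τ_2 = 9.173/γ_2.
Leg 3: γ = 1/√(1 − 0.8027²) = 1/√0.3557 = 1.677; τ_3 = 0.8382/1.677 = 0.4999 s.
Total proper time: 2.735 + τ_2 + 0.4999 = 6.364, so τ_2 = 6.364 − 3.235 = 3.129 s.
γ_2 = 9.173/3.129 = 2.932; β = √(1 − 1/γ²) = √0.8836.

β = 0.940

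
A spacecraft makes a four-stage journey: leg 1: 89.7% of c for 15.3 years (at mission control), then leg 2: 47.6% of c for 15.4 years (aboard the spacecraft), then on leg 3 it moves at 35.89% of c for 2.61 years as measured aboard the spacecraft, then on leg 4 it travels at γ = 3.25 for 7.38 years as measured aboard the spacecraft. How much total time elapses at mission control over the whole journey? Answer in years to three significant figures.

Leg 1: 15.3 years is already measured at mission control.
Leg 2: β = 0.476; γ = 1/√(1 − 0.476²) = 1/√0.7734 = 1.137; Δt_2 = 1.137 × 15.4 = 17.51 years.
Leg 3: β = 0.3589; γ = 1/√(1 − 0.3589²) = 1/√0.8712 = 1.071; Δt_3 = 1.071 × 2.61 = 2.796 years.
Leg 4: γ = 3.25; Δt_4 = 3.250 × 7.38 = 23.99 years.
Total: 15.30 + 17.51 + 2.796 + 23.99 years.

Δt = 59.6 years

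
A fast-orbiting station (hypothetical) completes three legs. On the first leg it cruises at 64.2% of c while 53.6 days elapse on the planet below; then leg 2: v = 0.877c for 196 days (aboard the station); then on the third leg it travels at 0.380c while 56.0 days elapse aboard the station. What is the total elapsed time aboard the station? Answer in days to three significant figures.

Leg 1: β = 0.642; γ = 1/√(1 − 0.642²) = 1/√0.5878 = 1.304; τ_1 = 53.6/1.304 = 41.10 days.
Leg 2: 196 days is already measured aboard the station.
Leg 3: 56.0 days is already measured aboard the station.
Total: 41.10 + 196.0 + 56.00 days.

τ = 293 days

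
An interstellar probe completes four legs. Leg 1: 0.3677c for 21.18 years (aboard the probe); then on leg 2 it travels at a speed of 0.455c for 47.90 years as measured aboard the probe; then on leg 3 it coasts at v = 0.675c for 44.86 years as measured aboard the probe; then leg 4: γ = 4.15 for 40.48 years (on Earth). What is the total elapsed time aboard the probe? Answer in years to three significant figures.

Leg 1: 21.18 years is already measured aboard the probe.
Leg 2: 47.90 years is already measured aboard the probe.
Leg 3: 44.86 years is already measured aboard the probe.
Leg 4: γ = 4.15; τ_4 = 40.48/4.150 = 9.754 years.
Total: 21.18 + 47.90 + 44.86 + 9.754 years.

τ = 124 years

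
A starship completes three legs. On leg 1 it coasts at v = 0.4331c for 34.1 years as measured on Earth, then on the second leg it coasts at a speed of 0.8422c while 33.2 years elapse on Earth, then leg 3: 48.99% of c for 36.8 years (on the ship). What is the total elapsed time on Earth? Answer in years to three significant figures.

Δt = 110 years

Leg 1: 34.1 years is already measured on Earth.
Leg 2: 33.2 years is already measured on Earth.
Leg 3: β = 0.4899; γ = 1/√(1 − 0.4899²) = 1/√0.7600 = 1.147; Δt_3 = 1.147 × 36.8 = 42.21 years.
Total: 34.10 + 33.20 + 42.21 years.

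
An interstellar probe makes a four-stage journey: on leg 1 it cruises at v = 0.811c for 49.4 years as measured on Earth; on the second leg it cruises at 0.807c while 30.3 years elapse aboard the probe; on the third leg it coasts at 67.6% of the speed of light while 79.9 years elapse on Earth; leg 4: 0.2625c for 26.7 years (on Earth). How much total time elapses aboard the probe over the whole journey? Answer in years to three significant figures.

Leg 1: γ = 1/√(1 − 0.811²) = 1/√0.3423 = 1.709; τ_1 = 49.4/1.709 = 28.90 years.
Leg 2: 30.3 years is already measured aboard the probe.
Leg 3: β = 0.676; γ = 1/√(1 − 0.676²) = 1/√0.5430 = 1.357; τ_3 = 79.9/1.357 = 58.88 years.
Leg 4: γ = 1/√(1 − 0.2625²) = 1/√0.9311 = 1.036; τ_4 = 26.7/1.036 = 25.76 years.
Total: 28.90 + 30.30 + 58.88 + 25.76 years.

τ = 144 years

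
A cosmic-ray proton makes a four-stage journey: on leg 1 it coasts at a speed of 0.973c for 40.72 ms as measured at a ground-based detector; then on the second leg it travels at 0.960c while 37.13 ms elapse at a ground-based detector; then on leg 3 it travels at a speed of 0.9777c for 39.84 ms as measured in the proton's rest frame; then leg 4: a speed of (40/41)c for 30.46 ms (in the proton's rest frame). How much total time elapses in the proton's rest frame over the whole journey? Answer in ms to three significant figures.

τ = 90.1 ms

Leg 1: γ = 1/√(1 − 0.973²) = 1/√0.05327 = 4.333; τ_1 = 40.72/4.333 = 9.398 ms.
Leg 2: γ = 1/√(1 − 0.960²) = 25/7 ≈ 3.571; τ_2 = 37.13/3.571 = 10.40 ms.
Leg 3: 39.84 ms is already measured in the proton's rest frame.
Leg 4: 30.46 ms is already measured in the proton's rest frame.
Total: 9.398 + 10.40 + 39.84 + 30.46 ms.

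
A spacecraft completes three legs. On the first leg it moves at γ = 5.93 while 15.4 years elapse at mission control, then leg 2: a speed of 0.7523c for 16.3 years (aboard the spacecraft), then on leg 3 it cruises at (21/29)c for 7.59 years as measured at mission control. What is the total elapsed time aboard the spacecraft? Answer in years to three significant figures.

Leg 1: γ = 5.93; τ_1 = 15.4/5.930 = 2.597 years.
Leg 2: 16.3 years is already measured aboard the spacecraft.
Leg 3: γ = 1/√(1 − (21/29)²) = 29/20 = 1.450; τ_3 = 7.59/1.450 = 5.234 years.
Total: 2.597 + 16.30 + 5.234 years.

τ = 24.1 years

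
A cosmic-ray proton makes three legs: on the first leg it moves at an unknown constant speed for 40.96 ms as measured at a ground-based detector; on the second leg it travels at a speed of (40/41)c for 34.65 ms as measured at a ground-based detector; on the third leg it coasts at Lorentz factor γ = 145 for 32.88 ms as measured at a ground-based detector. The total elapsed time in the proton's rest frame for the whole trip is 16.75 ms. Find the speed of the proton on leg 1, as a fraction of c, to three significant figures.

Leg 1: speed unknown; τ_1 = 40.96/γ_1.
Leg 2: γ = 1/√(1 − (40/41)²) = 41/9 ≈ 4.556; τ_2 = 34.65/4.556 = 7.606 ms.
Leg 3: γ = 145; τ_3 = 32.88/145.0 = 0.2268 ms.
Total proper time: τ_1 + 7.606 + 0.2268 = 16.75, so τ_1 = 16.75 − 7.833 = 8.917 ms.
γ_1 = 40.96/8.917 = 4.593; β = √(1 − 1/γ²) = √0.9526.

β = 0.976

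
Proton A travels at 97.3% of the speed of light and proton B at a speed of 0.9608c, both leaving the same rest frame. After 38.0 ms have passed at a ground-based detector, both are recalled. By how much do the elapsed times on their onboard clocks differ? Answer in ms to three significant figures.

|τ_A − τ_B| = 1.76 ms

A: β = 0.973; γ = 1/√(1 − 0.973²) = 1/√0.05327 = 4.333; τ_A = 38.0/4.333 = 8.771 ms.
B: γ = 1/√(1 − 0.9608²) = 1/√0.07686 = 3.607; τ_B = 38.0/3.607 = 10.54 ms.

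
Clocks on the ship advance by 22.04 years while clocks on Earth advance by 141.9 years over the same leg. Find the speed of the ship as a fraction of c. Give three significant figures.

The proper time is measured on the ship (both events occur at the ship's location); Δt is measured on Earth. γ = Δt/τ = 141.9/22.04 = 6.438.
β = √(1 − 1/γ²) = √(1 − 0.02412) = √0.9759

v = 0.988c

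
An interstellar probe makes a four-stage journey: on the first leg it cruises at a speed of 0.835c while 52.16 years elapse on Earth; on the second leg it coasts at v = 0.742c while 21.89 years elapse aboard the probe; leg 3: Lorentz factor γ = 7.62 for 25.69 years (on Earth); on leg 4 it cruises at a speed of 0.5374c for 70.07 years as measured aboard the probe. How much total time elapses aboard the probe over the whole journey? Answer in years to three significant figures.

Leg 1: γ = 1/√(1 − 0.835²) = 1/√0.3028 = 1.817; τ_1 = 52.16/1.817 = 28.70 years.
Leg 2: 21.89 years is already measured aboard the probe.
Leg 3: γ = 7.62; τ_3 = 25.69/7.620 = 3.371 years.
Leg 4: 70.07 years is already measured aboard the probe.
Total: 28.70 + 21.89 + 3.371 + 70.07 years.

τ = 124 years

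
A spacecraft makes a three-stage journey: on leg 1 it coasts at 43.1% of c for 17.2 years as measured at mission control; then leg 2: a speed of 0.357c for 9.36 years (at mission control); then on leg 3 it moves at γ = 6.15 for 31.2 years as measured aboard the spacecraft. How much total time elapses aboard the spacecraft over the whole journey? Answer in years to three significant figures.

Leg 1: β = 0.431; γ = 1/√(1 − 0.431²) = 1/√0.8142 = 1.108; τ_1 = 17.2/1.108 = 15.52 years.
Leg 2: γ = 1/√(1 − 0.357²) = 1/√0.8726 = 1.071; τ_2 = 9.36/1.071 = 8.743 years.
Leg 3: 31.2 years is already measured aboard the spacecraft.
Total: 15.52 + 8.743 + 31.20 years.

τ = 55.5 years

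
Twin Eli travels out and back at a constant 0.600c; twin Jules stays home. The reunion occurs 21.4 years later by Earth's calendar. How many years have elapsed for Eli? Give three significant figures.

τ = 17.1 years

γ = 1/√(1 − 0.600²) = 5/4 = 1.250
Eli's clock measures proper time along the trip: τ = Δt/γ = 21.4/1.250 years.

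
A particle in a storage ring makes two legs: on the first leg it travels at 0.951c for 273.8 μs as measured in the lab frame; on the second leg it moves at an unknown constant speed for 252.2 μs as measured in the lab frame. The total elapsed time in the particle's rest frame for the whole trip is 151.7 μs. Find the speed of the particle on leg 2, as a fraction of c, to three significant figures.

β = 0.964

Leg 1: γ = 1/√(1 − 0.951²) = 1/√0.09560 = 3.234; τ_1 = 273.8/3.234 = 84.66 μs.
Leg 2: speed unknown; τ_2 = 252.2/γ_2.
Total proper time: 84.66 + τ_2 = 151.7, so τ_2 = 151.7 − 84.66 = 67.04 μs.
γ_2 = 252.2/67.04 = 3.762; β = √(1 − 1/γ²) = √0.9293.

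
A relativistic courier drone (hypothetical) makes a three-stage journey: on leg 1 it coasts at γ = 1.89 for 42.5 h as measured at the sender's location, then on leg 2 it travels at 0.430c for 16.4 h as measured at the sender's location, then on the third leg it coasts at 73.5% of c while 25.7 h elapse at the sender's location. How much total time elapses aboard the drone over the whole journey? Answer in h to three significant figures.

τ = 54.7 h

Leg 1: γ = 1.89; τ_1 = 42.5/1.890 = 22.49 h.
Leg 2: γ = 1/√(1 − 0.430²) = 1/√0.8151 = 1.108; τ_2 = 16.4/1.108 = 14.81 h.
Leg 3: β = 0.735; γ = 1/√(1 − 0.735²) = 1/√0.4598 = 1.475; τ_3 = 25.7/1.475 = 17.43 h.
Total: 22.49 + 14.81 + 17.43 h.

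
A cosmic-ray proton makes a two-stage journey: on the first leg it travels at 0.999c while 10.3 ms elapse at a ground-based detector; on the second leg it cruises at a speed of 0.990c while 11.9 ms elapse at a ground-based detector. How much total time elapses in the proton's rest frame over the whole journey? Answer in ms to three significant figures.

τ = 2.14 ms

Leg 1: γ = 1/√(1 − 0.999²) = 1/√0.001999 = 22.37; τ_1 = 10.3/22.37 = 0.4605 ms.
Leg 2: γ = 1/√(1 − 0.990²) = 1/√0.01990 = 7.089; τ_2 = 11.9/7.089 = 1.679 ms.
Total: 0.4605 + 1.679 ms.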